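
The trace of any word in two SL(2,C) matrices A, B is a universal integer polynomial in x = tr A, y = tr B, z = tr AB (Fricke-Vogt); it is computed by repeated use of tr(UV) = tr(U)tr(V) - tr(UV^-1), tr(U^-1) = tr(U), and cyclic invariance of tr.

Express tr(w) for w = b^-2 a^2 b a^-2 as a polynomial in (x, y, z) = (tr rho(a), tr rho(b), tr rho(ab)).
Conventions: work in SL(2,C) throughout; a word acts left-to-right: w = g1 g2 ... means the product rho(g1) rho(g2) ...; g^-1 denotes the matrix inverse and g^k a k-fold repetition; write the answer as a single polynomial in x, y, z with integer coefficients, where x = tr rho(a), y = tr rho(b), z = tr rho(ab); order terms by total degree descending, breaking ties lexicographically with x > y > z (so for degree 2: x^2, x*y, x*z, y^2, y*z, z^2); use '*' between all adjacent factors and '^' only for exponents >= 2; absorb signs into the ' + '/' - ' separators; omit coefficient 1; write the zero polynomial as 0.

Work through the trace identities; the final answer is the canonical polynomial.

tr(a^2) = tr(a) tr(a) - tr(1)  (reduce the a square) = x^2 - 2
tr(b a^2) = tr(a) tr(b a) - tr(b)  (reduce the a square) = x*z - y
tr(a^2 b a) = tr(a) tr(b a^2) - tr(b a)  (reduce the a square) = x^2*z - x*y - z
tr(b a b a) = tr(a b) tr(a b) - tr(1)  (split on a) = z^2 - 2
tr(b a b) = tr(b) tr(a b) - tr(a)  (reduce the b square) = y*z - x
tr(a^2 b a b) = tr(a) tr(b a b a) - tr(b a b)  (reduce the a square) = x*z^2 - y*z - x
tr(b^-1 a^2 b a) = tr(a^2 b a) tr(b) - tr(a^2 b a b)  (eliminate b^-1) = x^2*y*z - x*y^2 - x*z^2 + x
tr(a^2 b a^-1 b^-1) = tr(b^-1 a^2 b) tr(a) - tr(b^-1 a^2 b a)  (eliminate a^-1) = -x^2*y*z + x^3 + x*y^2 + x*z^2 - 3*x
tr(b^-2 a^2 b a^-1) = tr(a^2 b a^-1 b^-1) tr(b) - tr(a^2 b a^-1)  (eliminate b^-1) = -x^2*y^2*z + x^3*y + x*y^3 + x*y*z^2 - 3*x*y - z
tr(b^-1 a^2) = tr(a^2) tr(b) - tr(a^2 b)  (eliminate b^-1) = x^2*y - x*z - y
tr(b^-2 a^2 b a^-2) = tr(b^-2 a^2 b a^-1) tr(a) - tr(b^-2 a^2 b)  (eliminate a^-1) = -x^3*y^2*z + x^4*y + x^2*y^3 + x^2*y*z^2 - 4*x^2*y + y

-x^3*y^2*z + x^4*y + x^2*y^3 + x^2*y*z^2 - 4*x^2*y + y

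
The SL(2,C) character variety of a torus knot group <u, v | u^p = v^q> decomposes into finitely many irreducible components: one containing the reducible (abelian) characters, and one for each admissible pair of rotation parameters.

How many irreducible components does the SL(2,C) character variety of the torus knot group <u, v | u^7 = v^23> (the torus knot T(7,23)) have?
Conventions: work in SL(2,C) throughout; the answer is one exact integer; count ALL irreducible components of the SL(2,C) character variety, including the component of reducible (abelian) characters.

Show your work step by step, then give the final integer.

In the torus knot group T(7,23), u^7 = v^23 is central, so an irreducible representation sends it to +I or -I (Schur).
So on each irreducible component the traces are pinned: tr(u) = 2*cos(pi*alpha/7) with 1 <= alpha <= 6, tr(v) = 2*cos(pi*beta/23) with 1 <= beta <= 22.
u^7 = (-1)^alpha I and v^23 = (-1)^beta I must agree, so alpha and beta have equal parity.
Enumerate parity-matched pairs: 3*11 odd-odd plus 3*11 even-even gives 66.
components with irreducible characters: 66; plus the single component of reducible (abelian) characters: total 67.

67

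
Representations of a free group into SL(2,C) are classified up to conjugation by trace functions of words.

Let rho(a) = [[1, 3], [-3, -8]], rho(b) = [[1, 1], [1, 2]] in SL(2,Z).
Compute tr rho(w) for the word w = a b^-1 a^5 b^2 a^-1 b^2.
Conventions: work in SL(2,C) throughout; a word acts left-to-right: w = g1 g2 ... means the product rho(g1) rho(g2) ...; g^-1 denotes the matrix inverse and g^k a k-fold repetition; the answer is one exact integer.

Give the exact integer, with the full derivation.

-4565511

rho(a) = [[1, 3], [-3, -8]]
... * rho(b^-1) = [[2, -1], [-1, 1]]  ->  [[-1, 2], [2, -5]]
... * rho(a) = [[1, 3], [-3, -8]]  ->  [[-7, -19], [17, 46]]
... * rho(a) = [[1, 3], [-3, -8]]  ->  [[50, 131], [-121, -317]]
... * rho(a) = [[1, 3], [-3, -8]]  ->  [[-343, -898], [830, 2173]]
... * rho(a) = [[1, 3], [-3, -8]]  ->  [[2351, 6155], [-5689, -14894]]
... * rho(a) = [[1, 3], [-3, -8]]  ->  [[-16114, -42187], [38993, 102085]]
... * rho(b) = [[1, 1], [1, 2]]  ->  [[-58301, -100488], [141078, 243163]]
... * rho(b) = [[1, 1], [1, 2]]  ->  [[-158789, -259277], [384241, 627404]]
... * rho(a^-1) = [[-8, -3], [3, 1]]  ->  [[492481, 217090], [-1191716, -525319]]
... * rho(b) = [[1, 1], [1, 2]]  ->  [[709571, 926661], [-1717035, -2242354]]
... * rho(b) = [[1, 1], [1, 2]]  ->  [[1636232, 2562893], [-3959389, -6201743]]
tr = 1636232 + -6201743 = -4565511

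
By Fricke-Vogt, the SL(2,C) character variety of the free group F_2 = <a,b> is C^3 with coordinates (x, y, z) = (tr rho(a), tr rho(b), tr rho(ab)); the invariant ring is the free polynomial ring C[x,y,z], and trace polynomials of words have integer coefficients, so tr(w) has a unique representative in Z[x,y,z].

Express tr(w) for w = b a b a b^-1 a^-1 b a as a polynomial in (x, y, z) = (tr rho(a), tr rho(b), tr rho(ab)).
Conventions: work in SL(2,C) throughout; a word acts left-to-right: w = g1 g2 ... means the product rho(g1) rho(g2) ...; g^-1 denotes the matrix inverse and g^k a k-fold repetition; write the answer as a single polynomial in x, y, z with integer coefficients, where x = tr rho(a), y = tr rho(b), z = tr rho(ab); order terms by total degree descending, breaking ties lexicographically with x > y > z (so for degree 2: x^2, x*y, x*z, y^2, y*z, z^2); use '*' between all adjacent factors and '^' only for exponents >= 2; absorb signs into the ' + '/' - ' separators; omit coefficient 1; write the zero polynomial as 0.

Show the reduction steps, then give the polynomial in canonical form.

tr(a b a b) = tr(b a) * tr(b a) - tr(1) = z^2 - 2
tr(a b a) = tr(a) * tr(b a) - tr(b) = x*z - y
reduce: tr(b a b a b) = tr(b) * tr(a b a b) - tr(a b a) = y*z^2 - x*z - y
so tr(a b a b a b) = tr(a b) * tr(a b a b) - tr(a^-1 b^-1) = z^3 - 3*z
so tr(b a b) = tr(b) * tr(a b) - tr(a) = y*z - x
so tr(a b a b a) = tr(a) * tr(b a b a) - tr(b a b) = x*z^2 - y*z - x
reduce: tr(b a b a b a b) = tr(b) * tr(a b a b a b) - tr(a b a b a) = y*z^3 - x*z^2 - 2*y*z + x
tr(b a b a b a b a) = tr(a b a b a b) * tr(a b) - tr(b a b a) = z^4 - 4*z^2 + 2
tr(a^-1 b a b a b a b) = tr(b a b a b a b) * tr(a) - tr(b a b a b a b a) = x*y*z^3 - x^2*z^2 - z^4 - 2*x*y*z + x^2 + 4*z^2 - 2
so tr(b a b a b^-1 a^-1 b a) = tr(a^-1 b a b a b a) * tr(b) - tr(a^-1 b a b a b a b) = -x*y*z^3 + x^2*z^2 + y^2*z^2 + z^4 + x*y*z - x^2 - y^2 - 4*z^2 + 2

-x*y*z^3 + x^2*z^2 + y^2*z^2 + z^4 + x*y*z - x^2 - y^2 - 4*z^2 + 2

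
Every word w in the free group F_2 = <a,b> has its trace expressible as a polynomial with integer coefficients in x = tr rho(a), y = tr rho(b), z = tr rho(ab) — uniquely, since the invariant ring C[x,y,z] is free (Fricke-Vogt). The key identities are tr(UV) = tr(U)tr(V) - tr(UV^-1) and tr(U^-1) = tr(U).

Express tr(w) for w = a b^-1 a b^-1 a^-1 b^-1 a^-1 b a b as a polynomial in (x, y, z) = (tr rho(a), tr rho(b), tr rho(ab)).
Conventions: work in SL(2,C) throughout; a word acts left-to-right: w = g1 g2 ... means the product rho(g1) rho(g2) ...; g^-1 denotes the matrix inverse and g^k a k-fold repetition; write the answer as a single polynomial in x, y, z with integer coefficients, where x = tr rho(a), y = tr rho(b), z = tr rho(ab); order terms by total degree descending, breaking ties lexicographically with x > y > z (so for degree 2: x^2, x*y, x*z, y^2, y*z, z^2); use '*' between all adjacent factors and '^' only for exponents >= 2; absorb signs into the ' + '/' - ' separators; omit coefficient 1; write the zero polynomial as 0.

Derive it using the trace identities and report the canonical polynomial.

-x^2*y^2*z^3 + x^3*y*z^2 + x*y^3*z^2 + 2*x*y*z^4 - x^2*z^3 - y^2*z^3 - z^5 - 5*x*y*z^2 + x^2*z + y^2*z + 5*z^3 + x*y - 5*z

trace(a b a) = trace(a)*trace(b a) - trace(b) = x*z - y
trace(a b a b) = trace(a b)*trace(a b) - trace(1)   [split at repeated a] = z^2 - 2
trace(a b a b^-1) = trace(a b a)*trace(b) - trace(a b a b) = x*y*z - y^2 - z^2 + 2
trace(b a b) = trace(b)*trace(a b) - trace(a) = y*z - x
trace(a b a b a) = trace(a)*trace(b a b a) - trace(b a b) = x*z^2 - y*z - x
trace(a b a b a b) = trace(a b a b)*trace(a b) - trace(b a)   [split at repeated a] = z^3 - 3*z
trace(a b a b a b^-1) = trace(a b a b a)*trace(b) - trace(a b a b a b) = x*y*z^2 - y^2*z - z^3 - x*y + 3*z
trace(b a b a b^-2 a) = trace(a b a b a b^-1)*trace(b) - trace(a b a b a) = x*y^2*z^2 - y^3*z - y*z^3 - x*y^2 - x*z^2 + 4*y*z + x
trace(b^-1 a^-1 b a b a b^-1) = trace(b a b a b^-2)*trace(a) - trace(b a b a b^-2 a) = -x*y^2*z^2 + x^2*y*z + y^3*z + y*z^3 - 4*y*z + x
trace(a b a^2) = trace(a)*trace(a b a) - trace(a b) = x^2*z - x*y - z
trace(b a b a^2 b) = trace(b)*trace(a b a^2 b) - trace(a b a^2) = x*y*z^2 - x^2*z - y^2*z + z
trace(b a b a b) = trace(b)*trace(a b a b) - trace(a b a) = y*z^2 - x*z - y
trace(a b a^2 b a b) = trace(a)*trace(b a b a b a) - trace(b a b a b) = x*z^3 - y*z^2 - 2*x*z + y
trace(a^2) = trace(a)*trace(a) - trace(1) = x^2 - 2
trace(b a^2 b) = trace(b)*trace(a^2 b) - trace(a^2) = x*y*z - x^2 - y^2 + 2
trace(a b a^2 b a) = trace(a)*trace(b a^2 b a) - trace(b a^2 b) = x^2*z^2 - 2*x*y*z + y^2 - 2
trace(b a b a^2 b a b) = trace(b)*trace(a b a^2 b a b) - trace(a b a^2 b a) = x*y*z^3 - x^2*z^2 - y^2*z^2 + 2
trace(b a b a b a b a) = trace(b a)*trace(b a b a b a) - trace(b^-1 a^-1 b^-1 a^-1)   [split at repeated b] = z^4 - 4*z^2 + 2
trace(b a b a b a b) = trace(b)*trace(a b a b a b) - trace(a b a b a) = y*z^3 - x*z^2 - 2*y*z + x
trace(b a b a^2 b a b a) = trace(a)*trace(b a b a b a b a) - trace(b a b a b a b) = x*z^4 - y*z^3 - 3*x*z^2 + 2*y*z + x
trace(a^-1 b a b a^2 b a b) = trace(b a b a^2 b a b)*trace(a) - trace(b a b a^2 b a b a) = x^2*y*z^3 - x^3*z^2 - x*y^2*z^2 - x*z^4 + y*z^3 + 3*x*z^2 - 2*y*z + x
trace(a b a b^-1 a^-1 b a b a) = trace(a^-1 b a b a^2 b a)*trace(b) - trace(a^-1 b a b a^2 b a b) = -x^2*y*z^3 + x^3*z^2 + 2*x*y^2*z^2 + x*z^4 - x^2*y*z - y^3*z - y*z^3 - 3*x*z^2 + 3*y*z - x
trace(b a b a b a b a b) = trace(b)*trace(a b a b a b a b) - trace(a b a b a b a) = y*z^4 - x*z^3 - 3*y*z^2 + 2*x*z + y
trace(b a b a b a b a b a) = trace(a b a b a b)*trace(a b a b) - trace(b a)   [split at repeated a] = z^5 - 5*z^3 + 5*z
trace(a^-1 b a b a b a b a b) = trace(b a b a b a b a b)*trace(a) - trace(b a b a b a b a b a) = x*y*z^4 - x^2*z^3 - z^5 - 3*x*y*z^2 + 2*x^2*z + 5*z^3 + x*y - 5*z
trace(a b a b^-1 a^-1 b a b a b) = trace(a^-1 b a b a b a b a)*trace(b) - trace(a^-1 b a b a b a b a b) = -x*y*z^4 + x^2*z^3 + y^2*z^3 + z^5 + 2*x*y*z^2 - 2*x^2*z - 2*y^2*z - 5*z^3 + 5*z
trace(b^-1 a^-1 b a b a b^-1 a b a) = trace(a b a b^-1 a^-1 b a b a)*trace(b) - trace(a b a b^-1 a^-1 b a b a b) = -x^2*y^2*z^3 + x^3*y*z^2 + 2*x*y^3*z^2 + 2*x*y*z^4 - x^2*y^2*z - x^2*z^3 - y^4*z - 2*y^2*z^3 - z^5 - 5*x*y*z^2 + 2*x^2*z + 5*y^2*z + 5*z^3 - x*y - 5*z
trace(a^-1 b^-1 a^-1 b a b a b^-1 a b) = trace(b^-1 a^-1 b a b a b^-1 a b)*trace(a) - trace(b^-1 a^-1 b a b a b^-1 a b a) = x^2*y^2*z^3 - x^3*y*z^2 - 2*x*y^3*z^2 - 2*x*y*z^4 + x^2*y^2*z + x^2*z^3 + y^4*z + 2*y^2*z^3 + z^5 + 5*x*y*z^2 - x^2*z - 5*y^2*z - 5*z^3 + 5*z
trace(a b^-1 a b^-1 a^-1 b^-1 a^-1 b a b) = trace(a^-1 b^-1 a^-1 b a b a b^-1 a)*trace(b) - trace(a^-1 b^-1 a^-1 b a b a b^-1 a b) = -x^2*y^2*z^3 + x^3*y*z^2 + x*y^3*z^2 + 2*x*y*z^4 - x^2*z^3 - y^2*z^3 - z^5 - 5*x*y*z^2 + x^2*z + y^2*z + 5*z^3 + x*y - 5*z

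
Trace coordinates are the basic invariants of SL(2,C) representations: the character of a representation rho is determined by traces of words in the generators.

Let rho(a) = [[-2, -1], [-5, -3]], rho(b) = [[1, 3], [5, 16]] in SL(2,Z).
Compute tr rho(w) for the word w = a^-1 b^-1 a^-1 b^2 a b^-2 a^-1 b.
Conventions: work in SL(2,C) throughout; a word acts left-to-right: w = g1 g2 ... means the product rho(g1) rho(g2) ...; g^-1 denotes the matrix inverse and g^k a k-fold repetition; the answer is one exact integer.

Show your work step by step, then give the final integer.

rho(a^-1) = [[-3, 1], [5, -2]]
... * rho(b^-1) = [[16, -3], [-5, 1]]  ->  [[-53, 10], [90, -17]]
... * rho(a^-1) = [[-3, 1], [5, -2]]  ->  [[209, -73], [-355, 124]]
... * rho(b) = [[1, 3], [5, 16]]  ->  [[-156, -541], [265, 919]]
... * rho(b) = [[1, 3], [5, 16]]  ->  [[-2861, -9124], [4860, 15499]]
... * rho(a) = [[-2, -1], [-5, -3]]  ->  [[51342, 30233], [-87215, -51357]]
... * rho(b^-1) = [[16, -3], [-5, 1]]  ->  [[670307, -123793], [-1138655, 210288]]
... * rho(b^-1) = [[16, -3], [-5, 1]]  ->  [[11343877, -2134714], [-19269920, 3626253]]
... * rho(a^-1) = [[-3, 1], [5, -2]]  ->  [[-44705201, 15613305], [75941025, -26522426]]
... * rho(b) = [[1, 3], [5, 16]]  ->  [[33361324, 115697277], [-56671105, -196535741]]
tr = 33361324 + -196535741 = -163174417

-163174417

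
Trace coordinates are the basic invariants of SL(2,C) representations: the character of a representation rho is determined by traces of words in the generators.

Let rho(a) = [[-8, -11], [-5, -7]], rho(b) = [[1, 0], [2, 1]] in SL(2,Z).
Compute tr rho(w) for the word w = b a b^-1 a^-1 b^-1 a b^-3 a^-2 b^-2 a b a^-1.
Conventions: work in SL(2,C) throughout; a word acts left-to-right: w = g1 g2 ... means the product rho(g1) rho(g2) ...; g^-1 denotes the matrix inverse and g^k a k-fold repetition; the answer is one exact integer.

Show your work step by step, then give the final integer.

10160943415

rho(b) = [[1, 0], [2, 1]]
... * rho(a) = [[-8, -11], [-5, -7]]  ->  [[-8, -11], [-21, -29]]
... * rho(b^-1) = [[1, 0], [-2, 1]]  ->  [[14, -11], [37, -29]]
... * rho(a^-1) = [[-7, 11], [5, -8]]  ->  [[-153, 242], [-404, 639]]
... * rho(b^-1) = [[1, 0], [-2, 1]]  ->  [[-637, 242], [-1682, 639]]
... * rho(a) = [[-8, -11], [-5, -7]]  ->  [[3886, 5313], [10261, 14029]]
... * rho(b^-1) = [[1, 0], [-2, 1]]  ->  [[-6740, 5313], [-17797, 14029]]
... * rho(b^-1) = [[1, 0], [-2, 1]]  ->  [[-17366, 5313], [-45855, 14029]]
... * rho(b^-1) = [[1, 0], [-2, 1]]  ->  [[-27992, 5313], [-73913, 14029]]
... * rho(a^-1) = [[-7, 11], [5, -8]]  ->  [[222509, -350416], [587536, -925275]]
... * rho(a^-1) = [[-7, 11], [5, -8]]  ->  [[-3309643, 5250927], [-8739127, 13865096]]
... * rho(b^-1) = [[1, 0], [-2, 1]]  ->  [[-13811497, 5250927], [-36469319, 13865096]]
... * rho(b^-1) = [[1, 0], [-2, 1]]  ->  [[-24313351, 5250927], [-64199511, 13865096]]
... * rho(a) = [[-8, -11], [-5, -7]]  ->  [[168252173, 230690372], [444270608, 609138949]]
... * rho(b) = [[1, 0], [2, 1]]  ->  [[629632917, 230690372], [1662548506, 609138949]]
... * rho(a^-1) = [[-7, 11], [5, -8]]  ->  [[-3253978559, 5080439111], [-8592144797, 13414921974]]
tr = -3253978559 + 13414921974 = 10160943415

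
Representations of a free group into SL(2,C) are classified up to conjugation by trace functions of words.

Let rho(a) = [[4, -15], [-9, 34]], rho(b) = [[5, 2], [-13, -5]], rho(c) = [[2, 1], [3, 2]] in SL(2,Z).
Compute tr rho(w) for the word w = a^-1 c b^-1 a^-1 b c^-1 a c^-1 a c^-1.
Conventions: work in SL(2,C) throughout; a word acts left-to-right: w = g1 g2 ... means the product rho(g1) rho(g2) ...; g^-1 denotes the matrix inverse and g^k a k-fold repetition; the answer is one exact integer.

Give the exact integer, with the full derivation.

rho(a^-1) = [[34, 15], [9, 4]]
... * rho(c) = [[2, 1], [3, 2]]  ->  [[113, 64], [30, 17]]
... * rho(b^-1) = [[-5, -2], [13, 5]]  ->  [[267, 94], [71, 25]]
... * rho(a^-1) = [[34, 15], [9, 4]]  ->  [[9924, 4381], [2639, 1165]]
... * rho(b) = [[5, 2], [-13, -5]]  ->  [[-7333, -2057], [-1950, -547]]
... * rho(c^-1) = [[2, -1], [-3, 2]]  ->  [[-8495, 3219], [-2259, 856]]
... * rho(a) = [[4, -15], [-9, 34]]  ->  [[-62951, 236871], [-16740, 62989]]
... * rho(c^-1) = [[2, -1], [-3, 2]]  ->  [[-836515, 536693], [-222447, 142718]]
... * rho(a) = [[4, -15], [-9, 34]]  ->  [[-8176297, 30795287], [-2174250, 8189117]]
... * rho(c^-1) = [[2, -1], [-3, 2]]  ->  [[-108738455, 69766871], [-28915851, 18552484]]
tr = -108738455 + 18552484 = -90185971

-90185971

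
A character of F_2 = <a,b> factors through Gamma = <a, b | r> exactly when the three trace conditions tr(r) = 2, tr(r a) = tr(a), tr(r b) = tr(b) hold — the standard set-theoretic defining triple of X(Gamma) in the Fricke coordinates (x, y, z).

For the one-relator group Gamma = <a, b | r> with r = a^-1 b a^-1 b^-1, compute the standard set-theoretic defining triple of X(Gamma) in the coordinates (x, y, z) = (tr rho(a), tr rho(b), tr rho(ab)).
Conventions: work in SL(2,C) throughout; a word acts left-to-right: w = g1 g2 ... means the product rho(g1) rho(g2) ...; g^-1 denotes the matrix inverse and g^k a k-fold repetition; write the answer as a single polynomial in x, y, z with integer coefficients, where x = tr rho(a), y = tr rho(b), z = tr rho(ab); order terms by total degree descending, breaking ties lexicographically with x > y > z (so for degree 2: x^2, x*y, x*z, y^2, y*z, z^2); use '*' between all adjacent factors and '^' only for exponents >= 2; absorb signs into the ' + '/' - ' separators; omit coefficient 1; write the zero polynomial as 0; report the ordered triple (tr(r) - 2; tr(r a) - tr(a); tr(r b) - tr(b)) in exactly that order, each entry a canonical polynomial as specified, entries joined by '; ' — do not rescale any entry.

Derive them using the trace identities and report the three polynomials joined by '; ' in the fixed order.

and trace(a^-1) = trace(a) = x
next, trace(b a b) = trace(b)*trace(a b) - trace(a)   [square of b] = y*z - x
trace(b a b a) = trace(b a)*trace(b a) - trace(1)   [split at a repeated b] = z^2 - 2
trace(a^-1 b a b) = trace(b a b)*trace(a) - trace(b a b a)   [inverse elimination on a] = x*y*z - x^2 - z^2 + 2
and trace(b^-1 a^-1 b a) = trace(a^-1 b a)*trace(b) - trace(a^-1 b a b)   [inverse elimination on b] = -x*y*z + x^2 + y^2 + z^2 - 2
next, trace(a^-1 b a^-1 b^-1) = trace(b^-1 a^-1 b)*trace(a) - trace(b^-1 a^-1 b a)   [inverse elimination on a] = x*y*z - y^2 - z^2 + 2
next, trace(a^-1 b) = trace(b)*trace(a) - trace(b a)   [inverse elimination on a] = x*y - z
and trace(a^-1 b a^-1) = trace(a^-1 b)*trace(a) - trace(a^-1 b a)   [inverse elimination on a] = x^2*y - x*z - y
assemble the triple (trace(r) - 2; trace(r a) - x; trace(r b) - y)

x*y*z - y^2 - z^2; 0; x^2*y - x*z - 2*y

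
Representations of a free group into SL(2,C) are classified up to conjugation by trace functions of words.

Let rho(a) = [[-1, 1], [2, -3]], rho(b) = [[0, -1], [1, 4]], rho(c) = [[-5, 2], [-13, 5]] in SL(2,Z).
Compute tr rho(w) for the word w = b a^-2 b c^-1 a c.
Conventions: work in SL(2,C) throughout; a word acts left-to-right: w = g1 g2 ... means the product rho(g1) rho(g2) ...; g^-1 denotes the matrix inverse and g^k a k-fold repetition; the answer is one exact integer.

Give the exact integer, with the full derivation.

rho(b) = [[0, -1], [1, 4]]
... * rho(a^-1) = [[-3, -1], [-2, -1]]  ->  [[2, 1], [-11, -5]]
... * rho(a^-1) = [[-3, -1], [-2, -1]]  ->  [[-8, -3], [43, 16]]
... * rho(b) = [[0, -1], [1, 4]]  ->  [[-3, -4], [16, 21]]
... * rho(c^-1) = [[5, -2], [13, -5]]  ->  [[-67, 26], [353, -137]]
... * rho(a) = [[-1, 1], [2, -3]]  ->  [[119, -145], [-627, 764]]
... * rho(c) = [[-5, 2], [-13, 5]]  ->  [[1290, -487], [-6797, 2566]]
tr = 1290 + 2566 = 3856

3856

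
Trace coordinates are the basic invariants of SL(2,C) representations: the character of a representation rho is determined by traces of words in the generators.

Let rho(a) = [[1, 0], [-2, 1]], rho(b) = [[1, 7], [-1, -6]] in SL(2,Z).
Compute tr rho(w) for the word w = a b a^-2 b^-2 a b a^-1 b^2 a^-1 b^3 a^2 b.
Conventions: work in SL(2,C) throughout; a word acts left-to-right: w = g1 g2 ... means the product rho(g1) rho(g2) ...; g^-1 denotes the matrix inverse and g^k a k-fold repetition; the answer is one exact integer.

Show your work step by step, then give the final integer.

rho(a) = [[1, 0], [-2, 1]]
... * rho(b) = [[1, 7], [-1, -6]]  ->  [[1, 7], [-3, -20]]
... * rho(a^-1) = [[1, 0], [2, 1]]  ->  [[15, 7], [-43, -20]]
... * rho(a^-1) = [[1, 0], [2, 1]]  ->  [[29, 7], [-83, -20]]
... * rho(b^-1) = [[-6, -7], [1, 1]]  ->  [[-167, -196], [478, 561]]
... * rho(b^-1) = [[-6, -7], [1, 1]]  ->  [[806, 973], [-2307, -2785]]
... * rho(a) = [[1, 0], [-2, 1]]  ->  [[-1140, 973], [3263, -2785]]
... * rho(b) = [[1, 7], [-1, -6]]  ->  [[-2113, -13818], [6048, 39551]]
... * rho(a^-1) = [[1, 0], [2, 1]]  ->  [[-29749, -13818], [85150, 39551]]
... * rho(b) = [[1, 7], [-1, -6]]  ->  [[-15931, -125335], [45599, 358744]]
... * rho(b) = [[1, 7], [-1, -6]]  ->  [[109404, 640493], [-313145, -1833271]]
... * rho(a^-1) = [[1, 0], [2, 1]]  ->  [[1390390, 640493], [-3979687, -1833271]]
... * rho(b) = [[1, 7], [-1, -6]]  ->  [[749897, 5889772], [-2146416, -16858183]]
... * rho(b) = [[1, 7], [-1, -6]]  ->  [[-5139875, -30089353], [14711767, 86124186]]
... * rho(b) = [[1, 7], [-1, -6]]  ->  [[24949478, 144556993], [-71412419, -413762747]]
... * rho(a) = [[1, 0], [-2, 1]]  ->  [[-264164508, 144556993], [756113075, -413762747]]
... * rho(a) = [[1, 0], [-2, 1]]  ->  [[-553278494, 144556993], [1583638569, -413762747]]
... * rho(b) = [[1, 7], [-1, -6]]  ->  [[-697835487, -4740291416], [1997401316, 13568046465]]
tr = -697835487 + 13568046465 = 12870210978

12870210978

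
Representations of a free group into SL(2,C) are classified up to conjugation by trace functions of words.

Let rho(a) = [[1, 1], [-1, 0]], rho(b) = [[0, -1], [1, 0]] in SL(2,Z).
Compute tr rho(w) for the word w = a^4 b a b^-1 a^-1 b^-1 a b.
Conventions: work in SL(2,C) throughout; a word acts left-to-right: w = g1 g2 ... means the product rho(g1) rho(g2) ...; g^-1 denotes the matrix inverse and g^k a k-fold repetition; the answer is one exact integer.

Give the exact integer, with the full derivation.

rho(a) = [[1, 1], [-1, 0]]
... * rho(a) = [[1, 1], [-1, 0]]  ->  [[0, 1], [-1, -1]]
... * rho(a) = [[1, 1], [-1, 0]]  ->  [[-1, 0], [0, -1]]
... * rho(a) = [[1, 1], [-1, 0]]  ->  [[-1, -1], [1, 0]]
... * rho(b) = [[0, -1], [1, 0]]  ->  [[-1, 1], [0, -1]]
... * rho(a) = [[1, 1], [-1, 0]]  ->  [[-2, -1], [1, 0]]
... * rho(b^-1) = [[0, 1], [-1, 0]]  ->  [[1, -2], [0, 1]]
... * rho(a^-1) = [[0, -1], [1, 1]]  ->  [[-2, -3], [1, 1]]
... * rho(b^-1) = [[0, 1], [-1, 0]]  ->  [[3, -2], [-1, 1]]
... * rho(a) = [[1, 1], [-1, 0]]  ->  [[5, 3], [-2, -1]]
... * rho(b) = [[0, -1], [1, 0]]  ->  [[3, -5], [-1, 2]]
tr = 3 + 2 = 5

5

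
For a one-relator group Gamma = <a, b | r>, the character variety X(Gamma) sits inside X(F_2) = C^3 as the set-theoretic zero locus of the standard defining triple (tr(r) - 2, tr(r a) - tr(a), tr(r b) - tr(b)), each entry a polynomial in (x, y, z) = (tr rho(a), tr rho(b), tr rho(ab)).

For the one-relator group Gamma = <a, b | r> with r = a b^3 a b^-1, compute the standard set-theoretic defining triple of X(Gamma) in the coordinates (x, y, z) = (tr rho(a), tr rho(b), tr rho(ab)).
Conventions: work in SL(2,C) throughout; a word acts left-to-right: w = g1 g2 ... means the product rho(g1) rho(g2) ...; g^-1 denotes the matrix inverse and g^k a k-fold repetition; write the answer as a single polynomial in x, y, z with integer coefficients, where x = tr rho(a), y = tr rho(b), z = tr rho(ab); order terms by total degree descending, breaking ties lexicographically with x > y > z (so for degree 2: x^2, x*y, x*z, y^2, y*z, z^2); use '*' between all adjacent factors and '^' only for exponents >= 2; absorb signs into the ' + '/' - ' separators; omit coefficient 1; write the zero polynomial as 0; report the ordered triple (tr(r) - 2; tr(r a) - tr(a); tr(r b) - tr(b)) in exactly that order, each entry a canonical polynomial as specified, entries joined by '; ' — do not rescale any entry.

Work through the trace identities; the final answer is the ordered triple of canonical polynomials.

use: trace(b^2 a) = trace(b)*trace(a b) - trace(a) = y*z - x
trace(b^2) = trace(b)*trace(b) - trace(1) = y^2 - 2
trace(a^2 b^2) = trace(a)*trace(b^2 a) - trace(b^2) = x*y*z - x^2 - y^2 + 2
apply: trace(a^2 b) = trace(a)*trace(b a) - trace(b) = x*z - y
trace(a b^3 a) = trace(b)*trace(a^2 b^2) - trace(a^2 b) = x*y^2*z - x^2*y - y^3 - x*z + 3*y
trace(a b a b) = trace(b a)*trace(b a) - trace(1)   [split at repeated b] = z^2 - 2
apply: trace(a b a b^2) = trace(b)*trace(a b a b) - trace(a b a) = y*z^2 - x*z - y
use: trace(a b^3 a b) = trace(b)*trace(a b a b^2) - trace(a b a b) = y^2*z^2 - x*y*z - y^2 - z^2 + 2
apply: trace(a b^3 a b^-1) = trace(a b^3 a)*trace(b) - trace(a b^3 a b) = x*y^3*z - x^2*y^2 - y^4 - y^2*z^2 + 4*y^2 + z^2 - 2
trace(b^3 a) = trace(b)*trace(b a b) - trace(b a) = y^2*z - x*y - z
use: trace(a^2 b^3 a) = trace(a)*trace(b^3 a^2) - trace(b^3 a) = x^2*y^2*z - x^3*y - x*y^3 - x^2*z - y^2*z + 4*x*y + z
use: trace(a b a^2 b) = trace(a)*trace(b a b a) - trace(b a b) = x*z^2 - y*z - x
apply: trace(a b a^2) = trace(a)*trace(b a^2) - trace(b a) = x^2*z - x*y - z
use: trace(a b a^2 b^2) = trace(b)*trace(a b a^2 b) - trace(a b a^2) = x*y*z^2 - x^2*z - y^2*z + z
apply: trace(a^2 b^3 a b) = trace(b)*trace(a b a^2 b^2) - trace(a b a^2 b) = x*y^2*z^2 - x^2*y*z - y^3*z - x*z^2 + 2*y*z + x
trace(a b^3 a b^-1 a) = trace(a^2 b^3 a)*trace(b) - trace(a^2 b^3 a b) = x^2*y^3*z - x^3*y^2 - x*y^4 - x*y^2*z^2 + 4*x*y^2 + x*z^2 - y*z - x
assemble the triple (trace(r) - 2; trace(r a) - x; trace(r b) - y)

x*y^3*z - x^2*y^2 - y^4 - y^2*z^2 + 4*y^2 + z^2 - 4; x^2*y^3*z - x^3*y^2 - x*y^4 - x*y^2*z^2 + 4*x*y^2 + x*z^2 - y*z - 2*x; x*y^2*z - x^2*y - y^3 - x*z + 2*y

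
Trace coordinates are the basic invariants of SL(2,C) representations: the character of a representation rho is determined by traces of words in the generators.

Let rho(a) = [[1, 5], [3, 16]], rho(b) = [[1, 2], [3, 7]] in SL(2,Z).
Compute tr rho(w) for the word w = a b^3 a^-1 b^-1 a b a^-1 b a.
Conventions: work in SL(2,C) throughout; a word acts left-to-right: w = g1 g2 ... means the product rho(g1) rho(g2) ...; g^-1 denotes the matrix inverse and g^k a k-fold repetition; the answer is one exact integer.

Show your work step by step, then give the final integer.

rho(a) = [[1, 5], [3, 16]]
... * rho(b) = [[1, 2], [3, 7]]  ->  [[16, 37], [51, 118]]
... * rho(b) = [[1, 2], [3, 7]]  ->  [[127, 291], [405, 928]]
... * rho(b) = [[1, 2], [3, 7]]  ->  [[1000, 2291], [3189, 7306]]
... * rho(a^-1) = [[16, -5], [-3, 1]]  ->  [[9127, -2709], [29106, -8639]]
... * rho(b^-1) = [[7, -2], [-3, 1]]  ->  [[72016, -20963], [229659, -66851]]
... * rho(a) = [[1, 5], [3, 16]]  ->  [[9127, 24672], [29106, 78679]]
... * rho(b) = [[1, 2], [3, 7]]  ->  [[83143, 190958], [265143, 608965]]
... * rho(a^-1) = [[16, -5], [-3, 1]]  ->  [[757414, -224757], [2415393, -716750]]
... * rho(b) = [[1, 2], [3, 7]]  ->  [[83143, -58471], [265143, -186464]]
... * rho(a) = [[1, 5], [3, 16]]  ->  [[-92270, -519821], [-294249, -1657709]]
tr = -92270 + -1657709 = -1749979

-1749979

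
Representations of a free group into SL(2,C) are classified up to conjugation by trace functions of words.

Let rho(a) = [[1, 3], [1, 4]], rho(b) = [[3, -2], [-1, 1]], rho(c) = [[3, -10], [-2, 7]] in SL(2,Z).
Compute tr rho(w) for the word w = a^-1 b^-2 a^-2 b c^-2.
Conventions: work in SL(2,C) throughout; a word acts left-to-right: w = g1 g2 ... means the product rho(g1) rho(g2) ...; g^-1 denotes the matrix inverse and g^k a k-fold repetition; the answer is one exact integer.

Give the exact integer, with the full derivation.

2212

rho(a^-1) = [[4, -3], [-1, 1]]
... * rho(b^-1) = [[1, 2], [1, 3]]  ->  [[1, -1], [0, 1]]
... * rho(b^-1) = [[1, 2], [1, 3]]  ->  [[0, -1], [1, 3]]
... * rho(a^-1) = [[4, -3], [-1, 1]]  ->  [[1, -1], [1, 0]]
... * rho(a^-1) = [[4, -3], [-1, 1]]  ->  [[5, -4], [4, -3]]
... * rho(b) = [[3, -2], [-1, 1]]  ->  [[19, -14], [15, -11]]
... * rho(c^-1) = [[7, 10], [2, 3]]  ->  [[105, 148], [83, 117]]
... * rho(c^-1) = [[7, 10], [2, 3]]  ->  [[1031, 1494], [815, 1181]]
tr = 1031 + 1181 = 2212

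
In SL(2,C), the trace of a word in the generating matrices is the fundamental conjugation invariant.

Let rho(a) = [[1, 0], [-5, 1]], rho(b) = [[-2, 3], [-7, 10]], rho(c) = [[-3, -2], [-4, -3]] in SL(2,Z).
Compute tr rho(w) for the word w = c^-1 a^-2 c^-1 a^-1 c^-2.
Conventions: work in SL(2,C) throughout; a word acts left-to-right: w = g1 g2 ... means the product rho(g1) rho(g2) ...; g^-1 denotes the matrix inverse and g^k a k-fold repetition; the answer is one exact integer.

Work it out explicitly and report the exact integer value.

rho(c^-1) = [[-3, 2], [4, -3]]
... * rho(a^-1) = [[1, 0], [5, 1]]  ->  [[7, 2], [-11, -3]]
... * rho(a^-1) = [[1, 0], [5, 1]]  ->  [[17, 2], [-26, -3]]
... * rho(c^-1) = [[-3, 2], [4, -3]]  ->  [[-43, 28], [66, -43]]
... * rho(a^-1) = [[1, 0], [5, 1]]  ->  [[97, 28], [-149, -43]]
... * rho(c^-1) = [[-3, 2], [4, -3]]  ->  [[-179, 110], [275, -169]]
... * rho(c^-1) = [[-3, 2], [4, -3]]  ->  [[977, -688], [-1501, 1057]]
tr = 977 + 1057 = 2034

2034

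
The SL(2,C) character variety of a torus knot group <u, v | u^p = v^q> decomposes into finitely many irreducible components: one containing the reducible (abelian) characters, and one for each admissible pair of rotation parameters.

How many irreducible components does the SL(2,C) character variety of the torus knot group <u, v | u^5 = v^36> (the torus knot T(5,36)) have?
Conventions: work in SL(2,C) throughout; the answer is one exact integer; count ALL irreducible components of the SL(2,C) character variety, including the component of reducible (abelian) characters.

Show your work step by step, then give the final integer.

For T(5,36): irreducibility forces the central element u^5 = v^36 to one of +I, -I.
On an irreducible component, tr(u) is locked at 2*cos(pi*alpha/5) for some alpha in 1..4, and tr(v) at 2*cos(pi*beta/36) for some beta in 1..35.
u^5 = (-1)^alpha I and v^36 = (-1)^beta I must agree, so alpha and beta have equal parity.
Enumerate parity-matched pairs: 2*18 odd-odd plus 2*17 even-even gives 70.
Total: 70 irreducible-character components + 1 reducible (abelian) component = 71.

71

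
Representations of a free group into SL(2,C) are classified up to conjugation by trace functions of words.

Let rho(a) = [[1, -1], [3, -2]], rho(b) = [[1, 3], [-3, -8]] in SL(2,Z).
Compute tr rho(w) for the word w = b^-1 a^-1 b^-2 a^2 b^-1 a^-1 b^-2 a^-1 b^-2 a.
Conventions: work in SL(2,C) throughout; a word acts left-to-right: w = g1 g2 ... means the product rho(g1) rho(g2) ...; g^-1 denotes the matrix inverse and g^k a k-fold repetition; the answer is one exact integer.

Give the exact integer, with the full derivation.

rho(b^-1) = [[-8, -3], [3, 1]]
... * rho(a^-1) = [[-2, 1], [-3, 1]]  ->  [[25, -11], [-9, 4]]
... * rho(b^-1) = [[-8, -3], [3, 1]]  ->  [[-233, -86], [84, 31]]
... * rho(b^-1) = [[-8, -3], [3, 1]]  ->  [[1606, 613], [-579, -221]]
... * rho(a) = [[1, -1], [3, -2]]  ->  [[3445, -2832], [-1242, 1021]]
... * rho(a) = [[1, -1], [3, -2]]  ->  [[-5051, 2219], [1821, -800]]
... * rho(b^-1) = [[-8, -3], [3, 1]]  ->  [[47065, 17372], [-16968, -6263]]
... * rho(a^-1) = [[-2, 1], [-3, 1]]  ->  [[-146246, 64437], [52725, -23231]]
... * rho(b^-1) = [[-8, -3], [3, 1]]  ->  [[1363279, 503175], [-491493, -181406]]
... * rho(b^-1) = [[-8, -3], [3, 1]]  ->  [[-9396707, -3586662], [3387726, 1293073]]
... * rho(a^-1) = [[-2, 1], [-3, 1]]  ->  [[29553400, -12983369], [-10654671, 4680799]]
... * rho(b^-1) = [[-8, -3], [3, 1]]  ->  [[-275377307, -101643569], [99279765, 36644812]]
... * rho(b^-1) = [[-8, -3], [3, 1]]  ->  [[1898087749, 724488352], [-684303684, -261194483]]
... * rho(a) = [[1, -1], [3, -2]]  ->  [[4071552805, -3347064453], [-1467887133, 1206692650]]
tr = 4071552805 + 1206692650 = 5278245455

5278245455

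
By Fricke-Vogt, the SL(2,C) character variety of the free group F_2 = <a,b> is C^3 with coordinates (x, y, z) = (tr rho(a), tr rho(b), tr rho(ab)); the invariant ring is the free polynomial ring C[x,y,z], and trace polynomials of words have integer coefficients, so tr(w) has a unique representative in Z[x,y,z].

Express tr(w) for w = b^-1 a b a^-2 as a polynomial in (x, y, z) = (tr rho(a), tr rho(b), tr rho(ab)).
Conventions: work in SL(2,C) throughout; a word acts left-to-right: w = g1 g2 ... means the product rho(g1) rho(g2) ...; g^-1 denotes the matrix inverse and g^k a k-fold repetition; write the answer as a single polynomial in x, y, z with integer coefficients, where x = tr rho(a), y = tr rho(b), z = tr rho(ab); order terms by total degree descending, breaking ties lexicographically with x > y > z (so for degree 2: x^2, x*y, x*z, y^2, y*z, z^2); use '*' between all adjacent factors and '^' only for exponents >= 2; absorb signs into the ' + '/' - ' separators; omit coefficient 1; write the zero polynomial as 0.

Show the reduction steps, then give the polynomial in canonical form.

and trace(b a b) = trace(b)*trace(a b) - trace(a) = y*z - x
trace(b a b a) = trace(b a)*trace(b a) - trace(1)   [split at repeated b] = z^2 - 2
trace(a b a^-1 b) = trace(b a b)*trace(a) - trace(b a b a) = x*y*z - x^2 - z^2 + 2
trace(a^-1 b^-1 a b) = trace(a b a^-1)*trace(b) - trace(a b a^-1 b) = -x*y*z + x^2 + y^2 + z^2 - 2
trace(b^-1 a b a^-2) = trace(a^-1 b^-1 a b)*trace(a) - trace(a^-1 b^-1 a b a) = -x^2*y*z + x^3 + x*y^2 + x*z^2 - 3*x

-x^2*y*z + x^3 + x*y^2 + x*z^2 - 3*x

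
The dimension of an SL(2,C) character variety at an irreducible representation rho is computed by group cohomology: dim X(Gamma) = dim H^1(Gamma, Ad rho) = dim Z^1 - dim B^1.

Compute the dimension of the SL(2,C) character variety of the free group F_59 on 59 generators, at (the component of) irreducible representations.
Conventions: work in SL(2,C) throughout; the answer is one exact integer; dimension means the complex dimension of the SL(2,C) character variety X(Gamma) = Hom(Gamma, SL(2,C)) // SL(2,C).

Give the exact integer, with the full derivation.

Gamma = F_59 has 59 generators and no relators.
So Z^1 = (sl_2)^59 in full: dim Z^1 = 177.
dim B^1 = 3: the coboundary map is injective because an irreducible image has centralizer 0 in sl_2.
Therefore dim X = 177 - 3 = 174.

174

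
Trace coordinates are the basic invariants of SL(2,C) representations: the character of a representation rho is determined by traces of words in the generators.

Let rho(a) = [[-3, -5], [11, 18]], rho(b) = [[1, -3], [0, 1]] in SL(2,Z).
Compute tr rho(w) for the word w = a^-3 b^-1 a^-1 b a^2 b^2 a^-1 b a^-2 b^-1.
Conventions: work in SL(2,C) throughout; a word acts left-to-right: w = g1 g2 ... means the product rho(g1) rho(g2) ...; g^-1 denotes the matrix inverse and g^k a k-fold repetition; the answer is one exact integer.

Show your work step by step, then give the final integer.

-1731416052819

rho(a^-1) = [[18, 5], [-11, -3]]
... * rho(a^-1) = [[18, 5], [-11, -3]]  ->  [[269, 75], [-165, -46]]
... * rho(a^-1) = [[18, 5], [-11, -3]]  ->  [[4017, 1120], [-2464, -687]]
... * rho(b^-1) = [[1, 3], [0, 1]]  ->  [[4017, 13171], [-2464, -8079]]
... * rho(a^-1) = [[18, 5], [-11, -3]]  ->  [[-72575, -19428], [44517, 11917]]
... * rho(b) = [[1, -3], [0, 1]]  ->  [[-72575, 198297], [44517, -121634]]
... * rho(a) = [[-3, -5], [11, 18]]  ->  [[2398992, 3932221], [-1471525, -2411997]]
... * rho(a) = [[-3, -5], [11, 18]]  ->  [[36057455, 58785018], [-22117392, -36058321]]
... * rho(b) = [[1, -3], [0, 1]]  ->  [[36057455, -49387347], [-22117392, 30293855]]
... * rho(b) = [[1, -3], [0, 1]]  ->  [[36057455, -157559712], [-22117392, 96646031]]
... * rho(a^-1) = [[18, 5], [-11, -3]]  ->  [[2382191022, 652966411], [-1461219397, -400525053]]
... * rho(b) = [[1, -3], [0, 1]]  ->  [[2382191022, -6493606655], [-1461219397, 3983133138]]
... * rho(a^-1) = [[18, 5], [-11, -3]]  ->  [[114309111601, 31391775075], [-70116413664, -19255496399]]
... * rho(a^-1) = [[18, 5], [-11, -3]]  ->  [[1712254482993, 477370232780], [-1050284985563, -292815579123]]
... * rho(b^-1) = [[1, 3], [0, 1]]  ->  [[1712254482993, 5614133681759], [-1050284985563, -3443670535812]]
tr = 1712254482993 + -3443670535812 = -1731416052819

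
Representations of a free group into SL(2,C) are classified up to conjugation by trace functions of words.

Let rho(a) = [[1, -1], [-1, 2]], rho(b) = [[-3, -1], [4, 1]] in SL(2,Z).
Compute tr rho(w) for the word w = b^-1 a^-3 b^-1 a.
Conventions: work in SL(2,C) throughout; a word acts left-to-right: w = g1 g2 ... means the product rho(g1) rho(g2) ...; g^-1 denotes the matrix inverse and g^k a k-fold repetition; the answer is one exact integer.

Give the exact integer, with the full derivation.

rho(b^-1) = [[1, 1], [-4, -3]]
... * rho(a^-1) = [[2, 1], [1, 1]]  ->  [[3, 2], [-11, -7]]
... * rho(a^-1) = [[2, 1], [1, 1]]  ->  [[8, 5], [-29, -18]]
... * rho(a^-1) = [[2, 1], [1, 1]]  ->  [[21, 13], [-76, -47]]
... * rho(b^-1) = [[1, 1], [-4, -3]]  ->  [[-31, -18], [112, 65]]
... * rho(a) = [[1, -1], [-1, 2]]  ->  [[-13, -5], [47, 18]]
tr = -13 + 18 = 5

5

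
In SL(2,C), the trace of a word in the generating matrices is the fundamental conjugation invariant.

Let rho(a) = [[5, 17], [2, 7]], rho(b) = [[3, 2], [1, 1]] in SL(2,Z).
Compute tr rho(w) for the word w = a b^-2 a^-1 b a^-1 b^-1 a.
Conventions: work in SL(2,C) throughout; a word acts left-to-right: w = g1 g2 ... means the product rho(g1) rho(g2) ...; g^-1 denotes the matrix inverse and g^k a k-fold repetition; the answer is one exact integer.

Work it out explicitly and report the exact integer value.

rho(a) = [[5, 17], [2, 7]]
... * rho(b^-1) = [[1, -2], [-1, 3]]  ->  [[-12, 41], [-5, 17]]
... * rho(b^-1) = [[1, -2], [-1, 3]]  ->  [[-53, 147], [-22, 61]]
... * rho(a^-1) = [[7, -17], [-2, 5]]  ->  [[-665, 1636], [-276, 679]]
... * rho(b) = [[3, 2], [1, 1]]  ->  [[-359, 306], [-149, 127]]
... * rho(a^-1) = [[7, -17], [-2, 5]]  ->  [[-3125, 7633], [-1297, 3168]]
... * rho(b^-1) = [[1, -2], [-1, 3]]  ->  [[-10758, 29149], [-4465, 12098]]
... * rho(a) = [[5, 17], [2, 7]]  ->  [[4508, 21157], [1871, 8781]]
tr = 4508 + 8781 = 13289

13289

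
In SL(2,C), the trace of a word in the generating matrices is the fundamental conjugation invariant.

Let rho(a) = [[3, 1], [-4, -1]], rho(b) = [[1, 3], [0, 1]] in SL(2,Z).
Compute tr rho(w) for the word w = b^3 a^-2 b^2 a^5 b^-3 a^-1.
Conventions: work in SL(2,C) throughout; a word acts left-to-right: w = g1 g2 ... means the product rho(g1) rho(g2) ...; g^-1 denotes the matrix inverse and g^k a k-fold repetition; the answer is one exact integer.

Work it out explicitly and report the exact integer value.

320930

rho(b) = [[1, 3], [0, 1]]
... * rho(b) = [[1, 3], [0, 1]]  ->  [[1, 6], [0, 1]]
... * rho(b) = [[1, 3], [0, 1]]  ->  [[1, 9], [0, 1]]
... * rho(a^-1) = [[-1, -1], [4, 3]]  ->  [[35, 26], [4, 3]]
... * rho(a^-1) = [[-1, -1], [4, 3]]  ->  [[69, 43], [8, 5]]
... * rho(b) = [[1, 3], [0, 1]]  ->  [[69, 250], [8, 29]]
... * rho(b) = [[1, 3], [0, 1]]  ->  [[69, 457], [8, 53]]
... * rho(a) = [[3, 1], [-4, -1]]  ->  [[-1621, -388], [-188, -45]]
... * rho(a) = [[3, 1], [-4, -1]]  ->  [[-3311, -1233], [-384, -143]]
... * rho(a) = [[3, 1], [-4, -1]]  ->  [[-5001, -2078], [-580, -241]]
... * rho(a) = [[3, 1], [-4, -1]]  ->  [[-6691, -2923], [-776, -339]]
... * rho(a) = [[3, 1], [-4, -1]]  ->  [[-8381, -3768], [-972, -437]]
... * rho(b^-1) = [[1, -3], [0, 1]]  ->  [[-8381, 21375], [-972, 2479]]
... * rho(b^-1) = [[1, -3], [0, 1]]  ->  [[-8381, 46518], [-972, 5395]]
... * rho(b^-1) = [[1, -3], [0, 1]]  ->  [[-8381, 71661], [-972, 8311]]
... * rho(a^-1) = [[-1, -1], [4, 3]]  ->  [[295025, 223364], [34216, 25905]]
tr = 295025 + 25905 = 320930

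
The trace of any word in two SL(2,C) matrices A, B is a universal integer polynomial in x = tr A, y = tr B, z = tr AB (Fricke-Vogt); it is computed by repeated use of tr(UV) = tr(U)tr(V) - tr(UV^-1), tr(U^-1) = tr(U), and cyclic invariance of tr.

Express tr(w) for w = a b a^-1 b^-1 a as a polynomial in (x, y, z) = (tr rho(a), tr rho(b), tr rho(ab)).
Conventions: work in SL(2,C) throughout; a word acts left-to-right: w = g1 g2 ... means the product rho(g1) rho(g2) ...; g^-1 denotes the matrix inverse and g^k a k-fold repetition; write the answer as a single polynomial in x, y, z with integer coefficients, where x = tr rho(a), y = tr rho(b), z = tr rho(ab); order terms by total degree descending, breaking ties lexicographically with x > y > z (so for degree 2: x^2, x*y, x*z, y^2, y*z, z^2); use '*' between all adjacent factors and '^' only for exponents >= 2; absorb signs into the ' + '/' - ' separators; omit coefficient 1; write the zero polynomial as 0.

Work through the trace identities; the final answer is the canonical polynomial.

trace(b^2 a) = trace(b) * trace(a b) - trace(a) = y*z - x
and trace(b^2) = trace(b) * trace(b) - trace(1) = y^2 - 2
trace(b a^2 b) = trace(a) * trace(b^2 a) - trace(b^2) = x*y*z - x^2 - y^2 + 2
and trace(b a b a) = trace(a b) * trace(a b) - trace(1) = z^2 - 2
trace(b a^2 b a) = trace(a) * trace(b a b a) - trace(b a b) = x*z^2 - y*z - x
next, trace(a^2 b a^-1 b) = trace(b a^2 b) * trace(a) - trace(b a^2 b a) = x^2*y*z - x^3 - x*y^2 - x*z^2 + y*z + 3*x
and trace(a b a^-1 b^-1 a) = trace(a^2 b a^-1) * trace(b) - trace(a^2 b a^-1 b) = -x^2*y*z + x^3 + x*y^2 + x*z^2 - 3*x

-x^2*y*z + x^3 + x*y^2 + x*z^2 - 3*x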